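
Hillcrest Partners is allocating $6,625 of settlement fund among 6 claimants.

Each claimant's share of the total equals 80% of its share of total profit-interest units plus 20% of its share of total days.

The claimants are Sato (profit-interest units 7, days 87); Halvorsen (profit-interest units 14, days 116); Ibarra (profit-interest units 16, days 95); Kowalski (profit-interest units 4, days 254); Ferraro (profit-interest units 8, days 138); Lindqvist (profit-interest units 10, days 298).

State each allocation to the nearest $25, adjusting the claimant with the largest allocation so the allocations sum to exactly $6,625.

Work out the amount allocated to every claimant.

Sato: $750 | Halvorsen: $1,425 | Ibarra: $1,550 | Kowalski: $700 | Ferraro: $900 | Lindqvist: $1,300

Profit-interest units total 59; days total 988.
Combined weights (80% profit-interest units + 20% days): Sato 0.1125; Halvorsen 0.2133; Ibarra 0.2362; Kowalski 0.1057; Ferraro 0.1364; Lindqvist 0.1959.
Pro-rata amounts: Sato 745.49; Halvorsen 1,413.19; Ibarra 1,564.69; Kowalski 699.96; Ferraro 903.71; Lindqvist 1,297.95.
At nearest $25: Sato $750; Halvorsen $1,425; Ibarra $1,575; Kowalski $700; Ferraro $900; Lindqvist $1,300. Sum = $6,650.
Difference $6,625 − $6,650 = −$25 applied to largest allocation (Ibarra): Ibarra becomes $1,550.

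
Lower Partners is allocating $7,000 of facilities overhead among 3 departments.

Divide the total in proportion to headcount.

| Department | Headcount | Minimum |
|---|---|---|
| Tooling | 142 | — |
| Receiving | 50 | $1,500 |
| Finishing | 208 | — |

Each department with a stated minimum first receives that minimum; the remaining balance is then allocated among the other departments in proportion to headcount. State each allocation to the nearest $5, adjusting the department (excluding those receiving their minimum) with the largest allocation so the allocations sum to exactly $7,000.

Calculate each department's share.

Guaranteed amounts: Receiving $1,500. Remaining pool $5,500.
Remaining pool split over remaining headcount 350: Tooling 2,231.43 → $2,230; Finishing 3,268.57 → $3,270.

Tooling: $2,230 · Receiving: $1,500 · Finishing: $3,270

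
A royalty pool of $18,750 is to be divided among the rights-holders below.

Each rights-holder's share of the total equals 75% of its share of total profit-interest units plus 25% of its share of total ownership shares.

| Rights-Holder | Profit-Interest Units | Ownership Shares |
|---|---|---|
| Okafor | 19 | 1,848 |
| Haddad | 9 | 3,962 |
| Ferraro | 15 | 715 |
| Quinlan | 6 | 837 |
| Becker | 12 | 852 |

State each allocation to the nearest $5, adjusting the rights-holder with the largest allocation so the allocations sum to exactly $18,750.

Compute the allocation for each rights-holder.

Profit-interest units total 61; ownership shares total 8,214.
Combined weights (75% profit-interest units + 25% ownership shares): Okafor 0.2899; Haddad 0.2312; Ferraro 0.2062; Quinlan 0.0992; Becker 0.1735.
Pro-rata amounts: Okafor 5,434.72; Haddad 4,335.80; Ferraro 3,866.02; Quinlan 1,860.85; Becker 3,252.61.
At nearest $5: Okafor $5,435; Haddad $4,335; Ferraro $3,865; Quinlan $1,860; Becker $3,255. Sum = $18,750.
No rounding difference to absorb.

Okafor: $5,435 · Haddad: $4,335 · Ferraro: $3,865 · Quinlan: $1,860 · Becker: $3,255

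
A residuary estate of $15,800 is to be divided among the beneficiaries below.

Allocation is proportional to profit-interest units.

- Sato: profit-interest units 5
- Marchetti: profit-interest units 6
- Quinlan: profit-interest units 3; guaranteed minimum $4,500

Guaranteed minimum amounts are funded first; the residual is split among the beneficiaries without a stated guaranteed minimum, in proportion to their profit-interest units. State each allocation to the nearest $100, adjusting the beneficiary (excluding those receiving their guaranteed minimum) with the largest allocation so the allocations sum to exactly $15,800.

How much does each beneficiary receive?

Guaranteed amounts: Quinlan $4,500. Balance $11,300.
Balance split over remaining profit-interest units 11: Sato 5,136.36 → $5,100; Marchetti 6,163.64 → $6,200.

Sato: $5,100; Marchetti: $6,200; Quinlan: $4,500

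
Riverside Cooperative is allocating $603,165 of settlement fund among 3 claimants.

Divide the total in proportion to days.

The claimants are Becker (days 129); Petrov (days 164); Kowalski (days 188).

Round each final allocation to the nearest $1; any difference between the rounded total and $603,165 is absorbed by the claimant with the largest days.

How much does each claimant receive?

Becker: $161,764 | Petrov: $205,653 | Kowalski: $235,748

Days total: 129 + 164 + 188 = 481.
Proportional shares: Becker 161,763.59; Petrov 205,652.93; Kowalski 235,748.48.
At nearest $1: Becker $161,764; Petrov $205,653; Kowalski $235,748. Sum = $603,165.
Rounded total matches; no reconciliation needed.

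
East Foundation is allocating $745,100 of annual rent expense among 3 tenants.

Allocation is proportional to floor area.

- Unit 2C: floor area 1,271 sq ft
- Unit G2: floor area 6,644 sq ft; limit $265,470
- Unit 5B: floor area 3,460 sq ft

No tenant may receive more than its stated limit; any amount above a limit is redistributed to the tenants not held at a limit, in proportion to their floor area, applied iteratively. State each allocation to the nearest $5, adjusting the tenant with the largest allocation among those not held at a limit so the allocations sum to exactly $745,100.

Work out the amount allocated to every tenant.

Sum of floor area: 11,375.
Pro-rata shares before constraints: Unit 2C 83,254.69; Unit G2 435,203.90; Unit 5B 226,641.41.
Held at cap: Unit G2 ($265,470); remaining pool $479,630 reallocated over remaining floor area 4,731.
Redistributed shares: Unit 2C 128,854.31 → $128,855; Unit 5B 350,775.69 → $350,775.

Unit 2C: $128,855; Unit G2: $265,470; Unit 5B: $350,775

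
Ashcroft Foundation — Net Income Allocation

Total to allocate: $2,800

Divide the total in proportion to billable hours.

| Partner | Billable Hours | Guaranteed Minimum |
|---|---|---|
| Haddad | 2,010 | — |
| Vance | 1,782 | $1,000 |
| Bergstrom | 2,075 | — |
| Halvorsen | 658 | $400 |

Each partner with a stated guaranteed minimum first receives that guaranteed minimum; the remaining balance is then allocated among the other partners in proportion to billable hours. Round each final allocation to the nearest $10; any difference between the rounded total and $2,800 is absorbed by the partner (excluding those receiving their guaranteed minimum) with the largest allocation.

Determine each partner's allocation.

Haddad: $690 | Vance: $1,000 | Bergstrom: $710 | Halvorsen: $400

Guaranteed amounts: Vance $1,000; Halvorsen $400. Balance $1,400.
Balance split over remaining billable hours 4,085: Haddad 688.86 → $690; Bergstrom 711.14 → $710.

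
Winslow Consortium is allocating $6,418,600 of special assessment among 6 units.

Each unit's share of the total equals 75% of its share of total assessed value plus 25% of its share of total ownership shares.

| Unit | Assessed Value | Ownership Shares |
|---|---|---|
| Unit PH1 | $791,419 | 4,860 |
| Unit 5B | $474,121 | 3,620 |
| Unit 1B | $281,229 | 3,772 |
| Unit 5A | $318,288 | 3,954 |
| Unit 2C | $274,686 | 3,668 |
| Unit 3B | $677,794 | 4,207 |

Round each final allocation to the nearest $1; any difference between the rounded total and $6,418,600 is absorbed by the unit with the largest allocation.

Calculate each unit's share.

Assessed value total 2,817,537; ownership shares total 24,081.
Combined weights (75% assessed value + 25% ownership shares): Unit PH1 0.2611; Unit 5B 0.1638; Unit 1B 0.1140; Unit 5A 0.1258; Unit 2C 0.1112; Unit 3B 0.2241.
Unrounded shares: Unit PH1 1,676,040.81; Unit 5B 1,051,287.96; Unit 1B 731,847.70; Unit 5A 807,293.14; Unit 2C 713,738.46; Unit 3B 1,438,391.92.
After rounding ($1): Unit PH1 $1,676,041; Unit 5B $1,051,288; Unit 1B $731,848; Unit 5A $807,293; Unit 2C $713,738; Unit 3B $1,438,392. Sum = $6,418,600.
Rounded total matches; no reconciliation needed.

Unit PH1: $1,676,041; Unit 5B: $1,051,288; Unit 1B: $731,848; Unit 5A: $807,293; Unit 2C: $713,738; Unit 3B: $1,438,392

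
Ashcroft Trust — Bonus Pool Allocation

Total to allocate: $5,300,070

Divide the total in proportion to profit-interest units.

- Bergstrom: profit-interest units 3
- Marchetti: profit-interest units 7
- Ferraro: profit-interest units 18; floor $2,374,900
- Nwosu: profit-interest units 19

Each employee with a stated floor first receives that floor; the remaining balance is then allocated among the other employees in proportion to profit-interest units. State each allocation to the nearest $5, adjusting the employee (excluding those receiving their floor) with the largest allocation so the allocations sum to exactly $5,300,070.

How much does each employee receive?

Bergstrom: $302,605 · Marchetti: $706,075 · Ferraro: $2,374,900 · Nwosu: $1,916,490

Fund the minimums — Ferraro $2,374,900. Residual $2,925,170.
Residual split over remaining profit-interest units 29: Bergstrom 302,603.79 → $302,605; Marchetti 706,075.52 → $706,075; Nwosu 1,916,490.69 → $1,916,490.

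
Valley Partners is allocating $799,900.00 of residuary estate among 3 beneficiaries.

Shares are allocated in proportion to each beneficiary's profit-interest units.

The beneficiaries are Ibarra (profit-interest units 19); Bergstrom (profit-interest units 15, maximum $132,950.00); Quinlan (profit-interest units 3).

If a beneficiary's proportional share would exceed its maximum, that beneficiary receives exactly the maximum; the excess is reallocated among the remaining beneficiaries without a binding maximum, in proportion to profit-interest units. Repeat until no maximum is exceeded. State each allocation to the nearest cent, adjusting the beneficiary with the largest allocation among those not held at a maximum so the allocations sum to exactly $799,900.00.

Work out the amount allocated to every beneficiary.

Ibarra: $576,002.27 · Bergstrom: $132,950.00 · Quinlan: $90,947.73

Sum of profit-interest units: 37.
Proportional shares (ignoring caps): Ibarra 410,759.4595; Bergstrom 324,283.7838; Quinlan 64,856.7568.
Capped: Bergstrom ($132,950.00); residual $666,950.00 reallocated over remaining profit-interest units 22.
Shares after redistribution: Ibarra 576,002.2727 → $576,002.27; Quinlan 90,947.7273 → $90,947.73.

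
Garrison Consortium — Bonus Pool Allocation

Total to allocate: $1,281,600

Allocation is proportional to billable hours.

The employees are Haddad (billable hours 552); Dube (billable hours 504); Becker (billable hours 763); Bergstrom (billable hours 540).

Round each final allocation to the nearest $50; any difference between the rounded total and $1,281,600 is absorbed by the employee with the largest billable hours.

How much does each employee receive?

Haddad: $299,900 | Dube: $273,800 | Becker: $414,550 | Bergstrom: $293,350

Total billable hours = 552 + 504 + 763 + 540 = 2,359.
Proportional shares: Haddad 299,891.14; Dube 273,813.65; Becker 414,523.44; Bergstrom 293,371.77.
At nearest $50: Haddad $299,900; Dube $273,800; Becker $414,500; Bergstrom $293,350. Sum = $1,281,550.
Difference $1,281,600 − $1,281,550 = +$50 applied to largest billable hours (Becker): Becker becomes $414,550.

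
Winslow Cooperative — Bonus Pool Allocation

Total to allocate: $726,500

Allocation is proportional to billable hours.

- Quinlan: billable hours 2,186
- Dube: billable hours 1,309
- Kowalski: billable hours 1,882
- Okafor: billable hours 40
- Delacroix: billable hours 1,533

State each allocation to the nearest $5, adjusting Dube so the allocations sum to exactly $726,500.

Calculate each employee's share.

Quinlan: $228,510; Dube: $136,830; Kowalski: $196,730; Okafor: $4,180; Delacroix: $160,250

Billable hours total: 6,950.
Pro-rata amounts: Quinlan 2,186/6,950 × $726,500 = 228,507.77; Dube 1,309/6,950 × $726,500 = 136,832.88; Kowalski 1,882/6,950 × $726,500 = 196,729.93; Okafor 40/6,950 × $726,500 = 4,181.29; Delacroix 1,533/6,950 × $726,500 = 160,248.13.
Rounded to nearest $5: Quinlan $228,510; Dube $136,835; Kowalski $196,730; Okafor $4,180; Delacroix $160,250. Sum = $726,505.
Difference $726,500 − $726,505 = −$5 applied to Dube: Dube becomes $136,830.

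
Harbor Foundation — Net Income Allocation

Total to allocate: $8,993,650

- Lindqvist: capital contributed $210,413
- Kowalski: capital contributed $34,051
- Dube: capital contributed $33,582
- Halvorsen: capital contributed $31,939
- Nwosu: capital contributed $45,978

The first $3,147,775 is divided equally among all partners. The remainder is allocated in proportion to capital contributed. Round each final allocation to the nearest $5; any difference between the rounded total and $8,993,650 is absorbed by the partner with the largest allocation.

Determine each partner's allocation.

Equal tier: $3,147,775 ÷ 5 = $629,555 apiece.
Remainder $5,845,875 by capital contributed (total 355,963): Lindqvist 3,455,550.43 → $3,455,550; Kowalski 559,209.50 → $559,210; Dube 551,507.25 → $551,505; Halvorsen 524,524.74 → $524,525; Nwosu 755,083.09 → $755,085.
Totals: Lindqvist $629,555 + $3,455,550 = $4,085,105; Kowalski $629,555 + $559,210 = $1,188,765; Dube $629,555 + $551,505 = $1,181,060; Halvorsen $629,555 + $524,525 = $1,154,080; Nwosu $629,555 + $755,085 = $1,384,640.

Lindqvist: $4,085,105; Kowalski: $1,188,765; Dube: $1,181,060; Halvorsen: $1,154,080; Nwosu: $1,384,640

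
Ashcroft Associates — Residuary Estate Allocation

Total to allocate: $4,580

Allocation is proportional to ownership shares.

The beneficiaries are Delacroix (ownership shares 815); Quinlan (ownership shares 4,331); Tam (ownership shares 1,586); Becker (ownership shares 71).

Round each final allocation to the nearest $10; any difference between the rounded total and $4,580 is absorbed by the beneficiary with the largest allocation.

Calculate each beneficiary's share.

Delacroix: $550; Quinlan: $2,910; Tam: $1,070; Becker: $50

Total ownership shares = 6,803.
Proportional shares: Delacroix 815/6,803 × $4,580 = 548.68; Quinlan 4,331/6,803 × $4,580 = 2,915.77; Tam 1,586/6,803 × $4,580 = 1,067.75; Becker 71/6,803 × $4,580 = 47.80.
At nearest $10: Delacroix $550; Quinlan $2,920; Tam $1,070; Becker $50. Sum = $4,590.
Difference $4,580 − $4,590 = −$10 applied to largest allocation (Quinlan): Quinlan becomes $2,910.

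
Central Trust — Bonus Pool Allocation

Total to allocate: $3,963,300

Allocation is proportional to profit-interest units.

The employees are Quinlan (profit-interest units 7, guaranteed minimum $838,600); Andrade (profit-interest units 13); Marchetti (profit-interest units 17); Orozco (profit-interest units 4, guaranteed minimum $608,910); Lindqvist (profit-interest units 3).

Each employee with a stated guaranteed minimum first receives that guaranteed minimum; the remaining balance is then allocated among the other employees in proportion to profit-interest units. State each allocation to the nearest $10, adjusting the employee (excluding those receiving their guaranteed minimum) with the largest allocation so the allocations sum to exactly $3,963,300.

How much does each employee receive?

Minimums first: Quinlan $838,600; Orozco $608,910. Remaining pool $2,515,790.
Remaining pool split over remaining profit-interest units 33: Andrade 991,068.79 → $991,070; Marchetti 1,296,013.03 → $1,296,010; Lindqvist 228,708.18 → $228,710.

Quinlan: $838,600; Andrade: $991,070; Marchetti: $1,296,010; Orozco: $608,910; Lindqvist: $228,710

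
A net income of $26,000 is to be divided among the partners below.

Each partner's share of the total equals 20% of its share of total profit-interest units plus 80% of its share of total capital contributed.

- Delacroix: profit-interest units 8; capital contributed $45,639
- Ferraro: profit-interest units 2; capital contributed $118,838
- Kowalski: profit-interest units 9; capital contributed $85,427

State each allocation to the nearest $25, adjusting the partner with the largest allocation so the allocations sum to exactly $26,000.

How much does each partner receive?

Totals — profit-interest units 19, capital contributed 249,904.
Composite weights (20% profit-interest units + 80% capital contributed): Delacroix 0.2303; Ferraro 0.4015; Kowalski 0.3682.
Proportional shares: Delacroix 5,988.10; Ferraro 10,438.49; Kowalski 9,573.41.
At nearest $25: Delacroix $6,000; Ferraro $10,450; Kowalski $9,575. Sum = $26,025.
Difference $26,000 − $26,025 = −$25 applied to largest allocation (Ferraro): Ferraro becomes $10,425.

Delacroix: $6,000; Ferraro: $10,425; Kowalski: $9,575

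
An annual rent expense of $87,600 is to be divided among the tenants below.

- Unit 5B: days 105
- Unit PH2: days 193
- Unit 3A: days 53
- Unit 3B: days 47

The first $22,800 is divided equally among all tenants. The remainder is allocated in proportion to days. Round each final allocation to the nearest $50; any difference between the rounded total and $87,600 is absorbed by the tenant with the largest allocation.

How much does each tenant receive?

Equal tier: $22,800 ÷ 4 = $5,700 apiece.
Remainder $64,800 by days (total 398): Unit 5B 17,095.48 → $17,100; Unit PH2 31,423.12 → $31,400; Unit 3A 8,629.15 → $8,650; Unit 3B 7,652.26 → $7,650.
Totals: Unit 5B $5,700 + $17,100 = $22,800; Unit PH2 $5,700 + $31,400 = $37,100; Unit 3A $5,700 + $8,650 = $14,350; Unit 3B $5,700 + $7,650 = $13,350.

Unit 5B: $22,800; Unit PH2: $37,100; Unit 3A: $14,350; Unit 3B: $13,350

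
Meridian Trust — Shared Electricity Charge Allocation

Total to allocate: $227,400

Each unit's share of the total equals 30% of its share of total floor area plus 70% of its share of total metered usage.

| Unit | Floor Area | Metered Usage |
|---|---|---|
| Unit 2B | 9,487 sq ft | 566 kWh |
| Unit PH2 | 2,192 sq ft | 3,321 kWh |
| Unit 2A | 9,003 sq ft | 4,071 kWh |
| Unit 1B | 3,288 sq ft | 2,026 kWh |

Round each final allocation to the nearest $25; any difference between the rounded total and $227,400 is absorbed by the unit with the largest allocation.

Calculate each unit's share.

Totals — floor area 23,970, metered usage 9,984.
Blended shares (30% floor area + 70% metered usage): Unit 2B 0.1584; Unit PH2 0.2603; Unit 2A 0.3981; Unit 1B 0.1832.
Unrounded shares: Unit 2B 36,024.57; Unit PH2 59,186.95; Unit 2A 90,529.08; Unit 1B 41,659.39.
After rounding ($25): Unit 2B $36,025; Unit PH2 $59,175; Unit 2A $90,525; Unit 1B $41,650. Sum = $227,375.
Difference $227,400 − $227,375 = +$25 applied to largest allocation (Unit 2A): Unit 2A becomes $90,550.

Unit 2B: $36,025 | Unit PH2: $59,175 | Unit 2A: $90,550 | Unit 1B: $41,650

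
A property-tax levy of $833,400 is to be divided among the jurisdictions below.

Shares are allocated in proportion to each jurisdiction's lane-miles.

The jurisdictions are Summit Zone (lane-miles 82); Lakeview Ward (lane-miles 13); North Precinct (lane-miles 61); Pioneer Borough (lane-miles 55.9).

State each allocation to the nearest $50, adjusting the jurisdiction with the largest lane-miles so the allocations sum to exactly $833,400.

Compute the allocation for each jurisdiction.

Summit Zone: $322,500 | Lakeview Ward: $51,150 | North Precinct: $239,900 | Pioneer Borough: $219,850

Lane-miles total: 82 + 13 + 61 + 55.9 = 211.9.
Unrounded shares: Summit Zone 322,504.96; Lakeview Ward 51,128.83; North Precinct 239,912.22; Pioneer Borough 219,853.99.
Rounded to nearest $50: Summit Zone $322,500; Lakeview Ward $51,150; North Precinct $239,900; Pioneer Borough $219,850. Sum = $833,400.
No rounding difference to absorb.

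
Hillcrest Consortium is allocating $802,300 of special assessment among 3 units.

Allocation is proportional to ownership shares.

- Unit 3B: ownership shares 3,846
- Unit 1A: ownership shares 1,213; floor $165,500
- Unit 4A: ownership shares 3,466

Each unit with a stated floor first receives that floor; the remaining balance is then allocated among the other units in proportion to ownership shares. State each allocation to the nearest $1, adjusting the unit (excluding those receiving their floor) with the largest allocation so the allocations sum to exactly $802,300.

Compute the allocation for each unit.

Minimums first: Unit 1A $165,500. Remaining pool $636,800.
Remaining pool split over remaining ownership shares 7,312: Unit 3B 334,947.05 → $334,947; Unit 4A 301,852.95 → $301,853.

Unit 3B: $334,947 · Unit 1A: $165,500 · Unit 4A: $301,853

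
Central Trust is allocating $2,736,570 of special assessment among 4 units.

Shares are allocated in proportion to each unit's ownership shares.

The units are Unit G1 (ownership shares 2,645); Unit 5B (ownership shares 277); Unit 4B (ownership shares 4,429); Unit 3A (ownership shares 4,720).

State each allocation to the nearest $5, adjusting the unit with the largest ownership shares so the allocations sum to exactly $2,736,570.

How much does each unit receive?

Ownership shares total: 12,071.
Unrounded shares: Unit G1 2,645/12,071 × $2,736,570 = 599,637.78; Unit 5B 277/12,071 × $2,736,570 = 62,797.61; Unit 4B 4,429/12,071 × $2,736,570 = 1,004,081.56; Unit 3A 4,720/12,071 × $2,736,570 = 1,070,053.05.
Rounded to nearest $5: Unit G1 $599,640; Unit 5B $62,800; Unit 4B $1,004,080; Unit 3A $1,070,055. Sum = $2,736,575.
Difference $2,736,570 − $2,736,575 = −$5 applied to largest ownership shares (Unit 3A): Unit 3A becomes $1,070,050.

Unit G1: $599,640 | Unit 5B: $62,800 | Unit 4B: $1,004,080 | Unit 3A: $1,070,050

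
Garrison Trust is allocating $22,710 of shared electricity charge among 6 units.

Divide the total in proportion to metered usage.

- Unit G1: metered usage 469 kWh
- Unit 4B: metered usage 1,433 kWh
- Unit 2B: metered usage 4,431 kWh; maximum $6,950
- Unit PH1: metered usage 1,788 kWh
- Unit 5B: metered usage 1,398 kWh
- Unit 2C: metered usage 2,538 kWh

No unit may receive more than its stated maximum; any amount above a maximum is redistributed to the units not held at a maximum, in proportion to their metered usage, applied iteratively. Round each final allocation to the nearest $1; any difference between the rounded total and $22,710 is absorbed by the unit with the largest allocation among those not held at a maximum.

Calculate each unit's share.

Metered usage total: 12,057.
Unconstrained shares: Unit G1 883.39; Unit 4B 2,699.13; Unit 2B 8,346.02; Unit PH1 3,367.79; Unit 5B 2,633.21; Unit 2C 4,780.46.
Held at cap: Unit 2B ($6,950); remaining pool $15,760 reallocated over remaining metered usage 7,626.
Remaining shares: Unit G1 969.24 → $969; Unit 4B 2,961.46 → $2,961; Unit PH1 3,695.11 → $3,695; Unit 5B 2,889.13 → $2,889; Unit 2C 5,245.07 → $5,245.
Rounding difference +$1 applied to Unit 2C → $5,246.

Unit G1: $969; Unit 4B: $2,961; Unit 2B: $6,950; Unit PH1: $3,695; Unit 5B: $2,889; Unit 2C: $5,246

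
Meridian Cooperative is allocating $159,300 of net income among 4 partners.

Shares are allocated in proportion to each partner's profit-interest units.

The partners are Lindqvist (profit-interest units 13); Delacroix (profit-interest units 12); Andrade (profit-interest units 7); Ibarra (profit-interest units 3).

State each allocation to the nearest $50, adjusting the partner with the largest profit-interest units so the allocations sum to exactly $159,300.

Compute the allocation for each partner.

Sum of profit-interest units: 13 + 12 + 7 + 3 = 35.
Unrounded shares: Lindqvist 59,168.57; Delacroix 54,617.14; Andrade 31,860.00; Ibarra 13,654.29.
Rounded to nearest $50: Lindqvist $59,150; Delacroix $54,600; Andrade $31,850; Ibarra $13,650. Sum = $159,250.
Difference $159,300 − $159,250 = +$50 applied to largest profit-interest units (Lindqvist): Lindqvist becomes $59,200.

Lindqvist: $59,200 | Delacroix: $54,600 | Andrade: $31,850 | Ibarra: $13,650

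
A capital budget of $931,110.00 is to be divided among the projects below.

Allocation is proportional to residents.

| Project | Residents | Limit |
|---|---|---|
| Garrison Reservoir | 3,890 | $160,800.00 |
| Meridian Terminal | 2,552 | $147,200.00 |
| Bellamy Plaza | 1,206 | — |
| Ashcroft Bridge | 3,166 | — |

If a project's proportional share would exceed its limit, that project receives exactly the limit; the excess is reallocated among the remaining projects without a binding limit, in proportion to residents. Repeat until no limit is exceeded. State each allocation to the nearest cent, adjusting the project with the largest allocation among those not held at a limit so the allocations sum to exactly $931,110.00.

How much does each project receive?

Total residents = 10,814.
Pro-rata shares before constraints: Garrison Reservoir 334,937.8491; Meridian Terminal 219,733.0054; Bellamy Plaza 103,839.3434; Ashcroft Bridge 272,599.8021.
Held at cap: Garrison Reservoir ($160,800.00), Meridian Terminal ($147,200.00); residual $623,110.00 reallocated over remaining residents 4,372.
Redistributed shares: Bellamy Plaza 171,882.5846 → $171,882.58; Ashcroft Bridge 451,227.4154 → $451,227.42.

Garrison Reservoir: $160,800.00 · Meridian Terminal: $147,200.00 · Bellamy Plaza: $171,882.58 · Ashcroft Bridge: $451,227.42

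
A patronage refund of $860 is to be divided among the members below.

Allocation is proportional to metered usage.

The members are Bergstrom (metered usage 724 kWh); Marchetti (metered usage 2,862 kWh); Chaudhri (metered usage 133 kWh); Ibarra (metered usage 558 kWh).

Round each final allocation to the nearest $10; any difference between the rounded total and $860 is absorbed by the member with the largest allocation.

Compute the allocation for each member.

Combined metered usage = 4,277.
Raw shares: Bergstrom 724/4,277 × $860 = 145.58; Marchetti 2,862/4,277 × $860 = 575.48; Chaudhri 133/4,277 × $860 = 26.74; Ibarra 558/4,277 × $860 = 112.20.
At nearest $10: Bergstrom $150; Marchetti $580; Chaudhri $30; Ibarra $110. Sum = $870.
Difference $860 − $870 = −$10 applied to largest allocation (Marchetti): Marchetti becomes $570.

Bergstrom: $150 · Marchetti: $570 · Chaudhri: $30 · Ibarra: $110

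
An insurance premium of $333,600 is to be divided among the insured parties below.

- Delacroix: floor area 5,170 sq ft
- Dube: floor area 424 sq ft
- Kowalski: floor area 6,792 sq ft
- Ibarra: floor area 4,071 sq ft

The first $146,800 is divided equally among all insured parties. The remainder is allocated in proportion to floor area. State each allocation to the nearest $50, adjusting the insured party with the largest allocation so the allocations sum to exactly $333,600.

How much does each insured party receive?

Delacroix: $95,400 | Dube: $41,500 | Kowalski: $113,800 | Ibarra: $82,900

$146,800 shared equally gives $36,700 per insured party.
Remainder $186,800 by floor area (total 16,457): Delacroix 58,683.60 → $58,700; Dube 4,812.74 → $4,800; Kowalski 77,094.59 → $77,100; Ibarra 46,209.08 → $46,200.
Totals: Delacroix $36,700 + $58,700 = $95,400; Dube $36,700 + $4,800 = $41,500; Kowalski $36,700 + $77,100 = $113,800; Ibarra $36,700 + $46,200 = $82,900.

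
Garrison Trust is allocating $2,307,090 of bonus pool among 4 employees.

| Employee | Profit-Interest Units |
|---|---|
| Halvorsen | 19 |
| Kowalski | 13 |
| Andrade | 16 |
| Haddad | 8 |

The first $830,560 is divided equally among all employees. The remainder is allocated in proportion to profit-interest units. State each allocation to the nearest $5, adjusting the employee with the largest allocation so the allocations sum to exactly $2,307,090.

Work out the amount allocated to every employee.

Halvorsen: $708,605; Kowalski: $550,405; Andrade: $629,505; Haddad: $418,575

First tranche $830,560 split equally: $207,640 each.
Remainder $1,476,530 by profit-interest units (total 56): Halvorsen 500,965.54 → $500,965; Kowalski 342,765.89 → $342,765; Andrade 421,865.71 → $421,865; Haddad 210,932.86 → $210,935.
Totals: Halvorsen $207,640 + $500,965 = $708,605; Kowalski $207,640 + $342,765 = $550,405; Andrade $207,640 + $421,865 = $629,505; Haddad $207,640 + $210,935 = $418,575.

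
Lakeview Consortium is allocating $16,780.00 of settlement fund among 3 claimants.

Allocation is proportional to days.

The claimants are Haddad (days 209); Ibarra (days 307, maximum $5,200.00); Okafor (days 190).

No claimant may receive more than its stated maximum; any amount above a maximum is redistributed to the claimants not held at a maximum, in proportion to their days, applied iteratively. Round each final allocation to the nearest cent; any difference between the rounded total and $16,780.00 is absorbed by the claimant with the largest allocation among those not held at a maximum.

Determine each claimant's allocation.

Combined days = 706.
Unconstrained shares: Haddad 4,967.4504; Ibarra 7,296.6856; Okafor 4,515.8640.
Capped: Ibarra ($5,200.00); remaining pool $11,580.00 reallocated over remaining days 399.
Remaining shares: Haddad 6,065.7143 → $6,065.71; Okafor 5,514.2857 → $5,514.29.

Haddad: $6,065.71 · Ibarra: $5,200.00 · Okafor: $5,514.29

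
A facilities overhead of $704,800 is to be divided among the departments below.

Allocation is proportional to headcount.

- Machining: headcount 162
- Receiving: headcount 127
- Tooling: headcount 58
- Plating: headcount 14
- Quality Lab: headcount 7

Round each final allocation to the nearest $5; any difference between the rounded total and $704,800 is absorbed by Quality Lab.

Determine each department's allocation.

Combined headcount = 368.
Unrounded shares: Machining 162/368 × $704,800 = 310,265.22; Receiving 127/368 × $704,800 = 243,232.61; Tooling 58/368 × $704,800 = 111,082.61; Plating 14/368 × $704,800 = 26,813.04; Quality Lab 7/368 × $704,800 = 13,406.52.
After rounding ($5): Machining $310,265; Receiving $243,235; Tooling $111,085; Plating $26,815; Quality Lab $13,405. Sum = $704,805.
Difference $704,800 − $704,805 = −$5 applied to Quality Lab: Quality Lab becomes $13,400.

Machining: $310,265; Receiving: $243,235; Tooling: $111,085; Plating: $26,815; Quality Lab: $13,400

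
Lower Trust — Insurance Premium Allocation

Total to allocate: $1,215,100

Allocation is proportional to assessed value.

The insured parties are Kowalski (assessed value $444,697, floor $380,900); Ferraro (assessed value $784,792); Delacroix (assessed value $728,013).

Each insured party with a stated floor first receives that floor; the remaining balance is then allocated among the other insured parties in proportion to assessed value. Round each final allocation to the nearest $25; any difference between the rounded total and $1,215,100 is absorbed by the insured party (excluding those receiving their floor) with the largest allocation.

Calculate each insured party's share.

Kowalski: $380,900 | Ferraro: $432,750 | Delacroix: $401,450

Fund the minimums — Kowalski $380,900. Residual $834,200.
Residual split over remaining assessed value 1,512,805: Ferraro 432,754.71 → $432,750; Delacroix 401,445.29 → $401,450.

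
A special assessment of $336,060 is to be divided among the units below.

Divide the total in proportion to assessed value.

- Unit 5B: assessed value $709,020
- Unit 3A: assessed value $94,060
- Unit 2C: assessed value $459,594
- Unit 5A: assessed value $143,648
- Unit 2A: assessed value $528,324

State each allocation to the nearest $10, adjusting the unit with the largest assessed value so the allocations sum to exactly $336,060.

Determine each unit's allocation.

Unit 5B: $123,170 · Unit 3A: $16,340 · Unit 2C: $79,830 · Unit 5A: $24,950 · Unit 2A: $91,770

Total assessed value = 1,934,646.
Proportional shares: Unit 5B 709,020/1,934,646 × $336,060 = 123,161.17; Unit 3A 94,060/1,934,646 × $336,060 = 16,338.80; Unit 2C 459,594/1,934,646 × $336,060 = 79,834.33; Unit 5A 143,648/1,934,646 × $336,060 = 24,952.55; Unit 2A 528,324/1,934,646 × $336,060 = 91,773.15.
After rounding ($10): Unit 5B $123,160; Unit 3A $16,340; Unit 2C $79,830; Unit 5A $24,950; Unit 2A $91,770. Sum = $336,050.
Difference $336,060 − $336,050 = +$10 applied to largest assessed value (Unit 5B): Unit 5B becomes $123,170.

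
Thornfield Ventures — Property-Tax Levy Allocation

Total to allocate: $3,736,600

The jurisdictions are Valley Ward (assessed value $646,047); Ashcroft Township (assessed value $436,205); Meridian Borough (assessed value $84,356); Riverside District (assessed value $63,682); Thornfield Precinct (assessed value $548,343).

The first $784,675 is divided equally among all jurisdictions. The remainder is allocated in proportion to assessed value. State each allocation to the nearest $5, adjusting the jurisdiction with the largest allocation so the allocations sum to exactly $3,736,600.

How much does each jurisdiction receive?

$784,675 shared equally gives $156,935 per jurisdiction.
Remainder $2,951,925 by assessed value (total 1,778,633): Valley Ward 1,072,217.98 → $1,072,220; Ashcroft Township 723,951.73 → $723,950; Meridian Borough 140,002.23 → $140,000; Riverside District 105,690.43 → $105,690; Thornfield Precinct 910,062.62 → $910,065.
Totals: Valley Ward $156,935 + $1,072,220 = $1,229,155; Ashcroft Township $156,935 + $723,950 = $880,885; Meridian Borough $156,935 + $140,000 = $296,935; Riverside District $156,935 + $105,690 = $262,625; Thornfield Precinct $156,935 + $910,065 = $1,067,000.

Valley Ward: $1,229,155; Ashcroft Township: $880,885; Meridian Borough: $296,935; Riverside District: $262,625; Thornfield Precinct: $1,067,000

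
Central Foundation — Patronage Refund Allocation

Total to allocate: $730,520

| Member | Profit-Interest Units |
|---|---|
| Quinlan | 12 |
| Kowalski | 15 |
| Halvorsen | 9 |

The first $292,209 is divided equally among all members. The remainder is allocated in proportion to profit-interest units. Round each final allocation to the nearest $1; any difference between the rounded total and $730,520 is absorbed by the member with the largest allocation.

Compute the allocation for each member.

Quinlan: $243,507 | Kowalski: $280,032 | Halvorsen: $206,981

Equal tier: $292,209 ÷ 3 = $97,403 apiece.
Remainder $438,311 by profit-interest units (total 36): Quinlan 146,103.67 → $146,104; Kowalski 182,629.58 → $182,630; Halvorsen 109,577.75 → $109,578.
Rounding difference −$1 on remainder applied to Kowalski.
Totals: Quinlan $97,403 + $146,104 = $243,507; Kowalski $97,403 + $182,629 = $280,032; Halvorsen $97,403 + $109,578 = $206,981.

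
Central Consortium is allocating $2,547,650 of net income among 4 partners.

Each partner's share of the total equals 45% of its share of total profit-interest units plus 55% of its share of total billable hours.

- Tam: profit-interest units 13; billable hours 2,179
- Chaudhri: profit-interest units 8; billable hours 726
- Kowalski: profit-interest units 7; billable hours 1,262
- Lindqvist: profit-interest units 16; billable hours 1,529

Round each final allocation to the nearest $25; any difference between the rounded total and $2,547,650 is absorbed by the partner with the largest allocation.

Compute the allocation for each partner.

Tam: $874,725; Chaudhri: $387,050; Kowalski: $492,850; Lindqvist: $793,025

Profit-interest units total 44; billable hours total 5,696.
Composite weights (45% profit-interest units + 55% billable hours): Tam 0.3434; Chaudhri 0.1519; Kowalski 0.1934; Lindqvist 0.3113.
Unrounded shares: Tam 874,752.40; Chaudhri 387,039.01; Kowalski 492,838.70; Lindqvist 793,019.90.
Rounded to nearest $25: Tam $874,750; Chaudhri $387,050; Kowalski $492,850; Lindqvist $793,025. Sum = $2,547,675.
Difference $2,547,650 − $2,547,675 = −$25 applied to largest allocation (Tam): Tam becomes $874,725.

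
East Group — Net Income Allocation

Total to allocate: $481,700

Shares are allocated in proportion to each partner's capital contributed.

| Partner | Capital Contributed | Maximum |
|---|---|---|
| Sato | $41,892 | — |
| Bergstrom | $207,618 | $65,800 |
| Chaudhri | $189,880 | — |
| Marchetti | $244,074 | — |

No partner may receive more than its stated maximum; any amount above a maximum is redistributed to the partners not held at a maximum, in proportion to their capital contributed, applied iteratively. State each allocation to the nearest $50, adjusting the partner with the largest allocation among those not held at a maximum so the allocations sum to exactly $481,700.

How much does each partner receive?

Sato: $36,600 · Bergstrom: $65,800 · Chaudhri: $165,950 · Marchetti: $213,350

Combined capital contributed = 683,464.
Unconstrained shares: Sato 29,525.15; Bergstrom 146,327.52; Chaudhri 133,825.92; Marchetti 172,021.42.
Cap binds for Bergstrom ($65,800); balance $415,900 reallocated over remaining capital contributed 475,846.
Remaining shares: Sato 36,614.54 → $36,600; Chaudhri 165,959.35 → $165,950; Marchetti 213,326.11 → $213,350.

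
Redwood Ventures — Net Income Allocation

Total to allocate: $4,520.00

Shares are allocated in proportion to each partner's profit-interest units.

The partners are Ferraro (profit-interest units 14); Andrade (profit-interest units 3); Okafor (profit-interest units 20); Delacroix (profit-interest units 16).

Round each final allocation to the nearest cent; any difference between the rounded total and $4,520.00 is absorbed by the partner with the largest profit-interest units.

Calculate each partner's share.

Ferraro: $1,193.96 | Andrade: $255.85 | Okafor: $1,705.66 | Delacroix: $1,364.53

Profit-interest units total: 14 + 3 + 20 + 16 = 53.
Proportional shares: Ferraro 1,193.9623; Andrade 255.8491; Okafor 1,705.6604; Delacroix 1,364.5283.
After rounding (cent): Ferraro $1,193.96; Andrade $255.85; Okafor $1,705.66; Delacroix $1,364.53. Sum = $4,520.00.
Sum already equals the total — no adjustment.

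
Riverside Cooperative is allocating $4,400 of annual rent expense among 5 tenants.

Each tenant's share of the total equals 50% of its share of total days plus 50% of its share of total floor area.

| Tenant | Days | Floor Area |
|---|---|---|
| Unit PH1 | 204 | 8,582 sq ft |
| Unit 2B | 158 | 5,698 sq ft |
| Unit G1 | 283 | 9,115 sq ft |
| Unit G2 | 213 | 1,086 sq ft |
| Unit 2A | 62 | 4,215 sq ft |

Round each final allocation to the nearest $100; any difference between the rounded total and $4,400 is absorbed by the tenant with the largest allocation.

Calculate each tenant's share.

Days total 920; floor area total 28,696.
Combined weights (50% days + 50% floor area): Unit PH1 0.2604; Unit 2B 0.1852; Unit G1 0.3126; Unit G2 0.1347; Unit 2A 0.1071.
Pro-rata amounts: Unit PH1 1,145.77; Unit 2B 814.67; Unit G1 1,375.55; Unit G2 592.61; Unit 2A 471.41.
Rounded to nearest $100: Unit PH1 $1,100; Unit 2B $800; Unit G1 $1,400; Unit G2 $600; Unit 2A $500. Sum = $4,400.
Sum already equals the total — no adjustment.

Unit PH1: $1,100; Unit 2B: $800; Unit G1: $1,400; Unit G2: $600; Unit 2A: $500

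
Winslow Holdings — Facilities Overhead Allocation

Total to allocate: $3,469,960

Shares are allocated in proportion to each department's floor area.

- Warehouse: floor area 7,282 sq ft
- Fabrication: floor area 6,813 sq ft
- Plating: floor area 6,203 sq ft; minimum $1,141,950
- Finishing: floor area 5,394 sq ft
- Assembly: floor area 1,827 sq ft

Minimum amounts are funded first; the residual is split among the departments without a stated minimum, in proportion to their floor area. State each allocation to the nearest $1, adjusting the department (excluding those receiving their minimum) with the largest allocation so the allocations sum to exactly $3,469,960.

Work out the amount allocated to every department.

Warehouse: $795,299 · Fabrication: $744,076 · Plating: $1,141,950 · Finishing: $589,101 · Assembly: $199,534

Minimums first: Plating $1,141,950. Remaining pool $2,328,010.
Remaining pool split over remaining floor area 21,316: Warehouse 795,297.84 → $795,298; Fabrication 744,076.38 → $744,076; Finishing 589,101.42 → $589,101; Assembly 199,534.35 → $199,534.
Rounding difference +$1 applied to Warehouse → $795,299.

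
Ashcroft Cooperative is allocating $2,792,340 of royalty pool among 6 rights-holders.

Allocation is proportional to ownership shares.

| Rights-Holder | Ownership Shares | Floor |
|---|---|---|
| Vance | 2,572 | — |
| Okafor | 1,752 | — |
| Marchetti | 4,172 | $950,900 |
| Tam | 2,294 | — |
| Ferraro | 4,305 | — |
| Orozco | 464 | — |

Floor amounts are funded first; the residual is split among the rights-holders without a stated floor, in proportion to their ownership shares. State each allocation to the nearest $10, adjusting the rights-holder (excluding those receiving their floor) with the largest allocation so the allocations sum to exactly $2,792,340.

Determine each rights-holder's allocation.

Fund the minimums — Marchetti $950,900. Remaining pool $1,841,440.
Remaining pool split over remaining ownership shares 11,387: Vance 415,929.01 → $415,930; Okafor 283,323.34 → $283,320; Tam 370,972.46 → $370,970; Ferraro 696,179.78 → $696,180; Orozco 75,035.41 → $75,040.

Vance: $415,930; Okafor: $283,320; Marchetti: $950,900; Tam: $370,970; Ferraro: $696,180; Orozco: $75,040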